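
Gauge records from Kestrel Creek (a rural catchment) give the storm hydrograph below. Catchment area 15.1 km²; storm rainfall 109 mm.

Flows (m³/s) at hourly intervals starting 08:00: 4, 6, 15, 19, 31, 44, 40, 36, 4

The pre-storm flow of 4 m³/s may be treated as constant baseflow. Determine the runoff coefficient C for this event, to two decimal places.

ΣQ_DR = 163.0 m³/s; V = ΣQ_DR·Δt = 5.868 × 10^5 m³.
Runoff depth d = V / A = 38.86 mm.
C = d / P = 38.86 / 109 = 0.36.

C ≈ 0.36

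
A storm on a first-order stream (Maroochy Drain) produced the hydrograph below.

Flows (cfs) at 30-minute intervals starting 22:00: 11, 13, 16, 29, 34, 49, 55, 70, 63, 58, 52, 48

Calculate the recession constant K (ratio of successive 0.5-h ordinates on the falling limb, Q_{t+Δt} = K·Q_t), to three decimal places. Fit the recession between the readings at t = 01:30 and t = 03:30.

Using the recession-limb readings at t = 01:30 and t = 03:30: Q falls from 70 to 48 cfs over 4 intervals.
K = (Q₂/Q₁)^(1/4) = (48/70)^(1/4) = 0.910.

K ≈ 0.910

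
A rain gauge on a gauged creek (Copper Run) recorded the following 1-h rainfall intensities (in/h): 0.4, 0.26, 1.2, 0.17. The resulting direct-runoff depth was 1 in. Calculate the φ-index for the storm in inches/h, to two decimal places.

Only the 2 blocks with intensity above φ contribute runoff: 0.4, 1.2 in/h.
Σ(I−φ)·Δt = d  ⇒  (0.4+1.2 − 2φ)·1 = 1
φ = (1.600 − 1/1) / 2 = 0.30 in/h.

φ ≈ 0.30 in/h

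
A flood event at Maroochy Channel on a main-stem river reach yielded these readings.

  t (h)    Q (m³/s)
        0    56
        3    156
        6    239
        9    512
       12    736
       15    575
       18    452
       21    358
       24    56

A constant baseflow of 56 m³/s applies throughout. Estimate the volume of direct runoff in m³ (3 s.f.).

Direct-runoff ordinates (Q − Q_b): 0.0, 100.0, 183.0, 456.0, 680.0, 519.0, 396.0, 302.0, 0.0 m³/s.
ΣQ_DR = 2636 m³/s.
With Δt = 3 h = 10800 s, V = ΣQ_DR · Δt = 2636 × 10800 = 2.85 × 10^7 m³.

V ≈ 2.85 × 10^7 m³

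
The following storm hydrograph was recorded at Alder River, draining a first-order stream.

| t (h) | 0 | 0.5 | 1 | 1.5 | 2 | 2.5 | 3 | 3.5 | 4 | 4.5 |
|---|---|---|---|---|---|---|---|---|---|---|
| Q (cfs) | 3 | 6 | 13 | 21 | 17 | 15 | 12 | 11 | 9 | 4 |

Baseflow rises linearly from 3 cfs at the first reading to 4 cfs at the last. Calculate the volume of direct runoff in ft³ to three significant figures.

Direct-runoff ordinates (Q − Q_b): 0.00, 2.89, 9.78, 17.67, 13.56, 11.44, 8.33, 7.22, 5.11, 0.00 cfs.
ΣQ_DR = 76.00 cfs.
With Δt = 0.5 h = 1800 s, V = ΣQ_DR · Δt = 76.00 × 1800 = 1.37 × 10^5 ft³.

V ≈ 1.37 × 10^5 ft³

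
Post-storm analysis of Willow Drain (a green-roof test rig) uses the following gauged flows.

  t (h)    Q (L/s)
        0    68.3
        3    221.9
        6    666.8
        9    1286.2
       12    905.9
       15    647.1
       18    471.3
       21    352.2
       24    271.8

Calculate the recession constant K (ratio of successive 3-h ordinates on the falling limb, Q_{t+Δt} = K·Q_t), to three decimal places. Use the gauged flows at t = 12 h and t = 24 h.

K ≈ 0.740

Using the recession-limb readings at t = 12 h and t = 24 h: Q falls from 905.9 to 271.8 L/s over 4 intervals.
K = (Q₂/Q₁)^(1/4) = (271.8/905.9)^(1/4) = 0.740.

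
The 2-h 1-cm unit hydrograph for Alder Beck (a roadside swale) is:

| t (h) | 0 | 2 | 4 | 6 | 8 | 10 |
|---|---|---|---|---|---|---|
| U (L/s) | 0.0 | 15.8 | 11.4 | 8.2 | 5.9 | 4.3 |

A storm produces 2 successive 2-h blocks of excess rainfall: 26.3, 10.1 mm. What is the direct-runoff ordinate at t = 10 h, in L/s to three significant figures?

Q ≈ 17.3 L/s

By discrete convolution, Q_j = Σ (P_i / 10 mm) · U_{j−i}.
At t = 10 h (j=5): Q = (26.3/10)·4.3 + (10.1/10)·5.9 = 17.3 L/s.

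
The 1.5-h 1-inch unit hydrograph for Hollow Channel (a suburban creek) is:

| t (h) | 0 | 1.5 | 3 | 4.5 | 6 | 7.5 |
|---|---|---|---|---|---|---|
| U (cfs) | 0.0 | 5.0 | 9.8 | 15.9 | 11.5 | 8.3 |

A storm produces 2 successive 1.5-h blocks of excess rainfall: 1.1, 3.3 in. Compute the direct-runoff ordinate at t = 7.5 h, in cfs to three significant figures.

By discrete convolution, Q_j = Σ (P_i / 1 in) · U_{j−i}.
At t = 7.5 h (j=5): Q = (1.1/1)·8.3 + (3.3/1)·11.5 = 47.1 cfs.

Q ≈ 47.1 cfs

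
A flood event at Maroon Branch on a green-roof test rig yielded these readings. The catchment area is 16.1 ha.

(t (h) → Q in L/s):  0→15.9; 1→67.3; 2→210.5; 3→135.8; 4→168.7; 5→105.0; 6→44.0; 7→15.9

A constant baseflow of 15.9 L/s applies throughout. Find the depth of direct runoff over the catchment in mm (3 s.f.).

Direct runoff: 0.0, 51.4, 194.6, 119.9, 152.8, 89.1, 28.1, 0.0 L/s; ΣQ_DR = 635.9 L/s.
V = ΣQ_DR · Δt = 635.9 × 3600 s = 2.289 × 10^6 L.
Over A = 16.1 ha, depth = V / A = 14.2 mm.

d ≈ 14.2 mm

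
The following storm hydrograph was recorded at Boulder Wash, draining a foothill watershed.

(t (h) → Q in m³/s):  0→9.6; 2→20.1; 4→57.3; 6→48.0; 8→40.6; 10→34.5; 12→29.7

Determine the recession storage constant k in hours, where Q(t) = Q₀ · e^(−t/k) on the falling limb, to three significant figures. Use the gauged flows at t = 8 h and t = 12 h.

On the falling limb, Q drops from 40.6 to 29.7 m³/s between t = 8 h and t = 12 h (Δt = 4 h).
k = −Δt / ln(Q₂/Q₁) = −4 / ln(29.7/40.6) = 12.8 h.

k ≈ 12.8 h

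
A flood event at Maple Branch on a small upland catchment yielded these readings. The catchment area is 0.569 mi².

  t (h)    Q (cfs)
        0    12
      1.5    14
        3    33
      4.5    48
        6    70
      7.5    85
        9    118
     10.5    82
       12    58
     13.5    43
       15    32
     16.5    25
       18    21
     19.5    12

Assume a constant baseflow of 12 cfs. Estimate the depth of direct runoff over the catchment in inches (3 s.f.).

d ≈ 1.98 in

Direct runoff: 0.0, 2.0, 21.0, 36.0, 58.0, 73.0, 106.0, 70.0, 46.0, 31.0, 20.0, 13.0, 9.0, 0.0 cfs; ΣQ_DR = 485.0 cfs.
V = ΣQ_DR · Δt = 485.0 × 5400 s = 2.619 × 10^6 ft³.
Over A = 0.569 mi², depth = V / A = 1.98 in.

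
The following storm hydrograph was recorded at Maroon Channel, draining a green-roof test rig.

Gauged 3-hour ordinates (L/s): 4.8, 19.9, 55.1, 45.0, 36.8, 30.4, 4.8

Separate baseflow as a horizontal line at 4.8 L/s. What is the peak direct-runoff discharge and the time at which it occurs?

Q_p = 50.3 L/s at t = 6 h

Subtracting baseflow gives direct-runoff ordinates: 0.0, 15.1, 50.3, 40.2, 32.0, 25.6, 0.0 L/s.
The maximum is 50.3 L/s, occurring at the reading for t = 6 h.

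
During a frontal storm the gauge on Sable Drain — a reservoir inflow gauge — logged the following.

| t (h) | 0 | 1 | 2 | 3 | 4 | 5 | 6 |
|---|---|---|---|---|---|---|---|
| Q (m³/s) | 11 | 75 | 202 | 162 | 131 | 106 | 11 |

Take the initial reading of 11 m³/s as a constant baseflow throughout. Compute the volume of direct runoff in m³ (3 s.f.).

Direct-runoff ordinates (Q − Q_b): 0.0, 64.0, 191.0, 151.0, 120.0, 95.0, 0.0 m³/s.
ΣQ_DR = 621.0 m³/s.
With Δt = 1 h = 3600 s, V = ΣQ_DR · Δt = 621.0 × 3600 = 2.24 × 10^6 m³.

V ≈ 2.24 × 10^6 m³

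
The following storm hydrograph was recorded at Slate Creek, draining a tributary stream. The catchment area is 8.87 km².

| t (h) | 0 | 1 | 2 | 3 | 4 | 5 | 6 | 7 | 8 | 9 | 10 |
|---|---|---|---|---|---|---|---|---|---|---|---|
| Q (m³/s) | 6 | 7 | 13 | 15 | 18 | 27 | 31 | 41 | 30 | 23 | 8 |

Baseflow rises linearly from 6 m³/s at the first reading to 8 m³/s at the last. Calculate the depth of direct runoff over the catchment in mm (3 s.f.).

d ≈ 57.6 mm

Direct runoff: 0.00, 0.80, 6.60, 8.40, 11.20, 20.00, 23.80, 33.60, 22.40, 15.20, 0.00 m³/s; ΣQ_DR = 142.0 m³/s.
V = ΣQ_DR · Δt = 142.0 × 3600 s = 5.112 × 10^5 m³.
Over A = 8.87 km², depth = V / A = 57.6 mm.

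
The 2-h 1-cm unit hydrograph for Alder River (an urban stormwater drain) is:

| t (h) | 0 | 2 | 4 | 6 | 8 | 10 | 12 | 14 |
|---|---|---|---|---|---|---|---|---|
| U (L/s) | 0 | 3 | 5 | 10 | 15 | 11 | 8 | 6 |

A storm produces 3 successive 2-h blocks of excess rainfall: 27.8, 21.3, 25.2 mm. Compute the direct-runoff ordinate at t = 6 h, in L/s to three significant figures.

By discrete convolution, Q_j = Σ (P_i / 10 mm) · U_{j−i}.
At t = 6 h (j=3): Q = (27.8/10)·10 + (21.3/10)·5 + (25.2/10)·3 = 46.0 L/s.

Q ≈ 46.0 L/s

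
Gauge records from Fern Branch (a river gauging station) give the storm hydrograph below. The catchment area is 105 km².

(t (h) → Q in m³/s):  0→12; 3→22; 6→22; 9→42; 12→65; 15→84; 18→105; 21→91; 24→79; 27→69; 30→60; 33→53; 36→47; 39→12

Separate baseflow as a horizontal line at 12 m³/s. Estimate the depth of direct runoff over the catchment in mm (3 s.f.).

d ≈ 61.2 mm

Direct runoff: 0.0, 10.0, 10.0, 30.0, 53.0, 72.0, 93.0, 79.0, 67.0, 57.0, 48.0, 41.0, 35.0, 0.0 m³/s; ΣQ_DR = 595.0 m³/s.
V = ΣQ_DR · Δt = 595.0 × 10800 s = 6.426 × 10^6 m³.
Over A = 105 km², depth = V / A = 61.2 mm.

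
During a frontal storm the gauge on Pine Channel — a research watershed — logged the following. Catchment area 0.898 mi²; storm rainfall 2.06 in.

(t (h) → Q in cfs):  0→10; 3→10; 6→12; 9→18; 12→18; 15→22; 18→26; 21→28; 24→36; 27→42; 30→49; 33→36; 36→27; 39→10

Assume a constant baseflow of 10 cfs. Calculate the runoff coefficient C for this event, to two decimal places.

ΣQ_DR = 204.0 cfs; V = ΣQ_DR·Δt = 2.203 × 10^6 ft³.
Runoff depth d = V / A = 1.056 in.
C = d / P = 1.056 / 2.06 = 0.51.

C ≈ 0.51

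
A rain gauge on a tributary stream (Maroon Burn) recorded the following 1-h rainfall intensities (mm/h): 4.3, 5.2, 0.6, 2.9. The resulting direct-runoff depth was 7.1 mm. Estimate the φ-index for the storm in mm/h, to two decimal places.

φ ≈ 1.77 mm/h

Only the 3 blocks with intensity above φ contribute runoff: 4.3, 5.2, 2.9 mm/h.
Σ(I−φ)·Δt = d  ⇒  (4.3+5.2+2.9 − 3φ)·1 = 7.1
φ = (12.40 − 7.1/1) / 3 = 1.77 mm/h.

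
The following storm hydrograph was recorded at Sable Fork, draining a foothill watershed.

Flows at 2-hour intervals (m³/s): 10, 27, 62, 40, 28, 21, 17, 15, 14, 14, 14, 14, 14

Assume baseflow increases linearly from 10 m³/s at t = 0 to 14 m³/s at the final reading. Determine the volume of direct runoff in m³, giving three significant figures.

Direct-runoff ordinates (Q − Q_b): 0.00, 16.67, 51.33, 29.00, 16.67, 9.33, 5.00, 2.67, 1.33, 1.00, 0.67, 0.33, 0.00 m³/s.
ΣQ_DR = 134.0 m³/s.
With Δt = 2 h = 7200 s, V = ΣQ_DR · Δt = 134.0 × 7200 = 9.65 × 10^5 m³.

V ≈ 9.65 × 10^5 m³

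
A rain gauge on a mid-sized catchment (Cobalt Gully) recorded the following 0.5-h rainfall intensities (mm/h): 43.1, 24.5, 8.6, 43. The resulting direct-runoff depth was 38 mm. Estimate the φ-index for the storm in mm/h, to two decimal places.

Only the 3 blocks with intensity above φ contribute runoff: 43.1, 24.5, 43 mm/h.
Σ(I−φ)·Δt = d  ⇒  (43.1+24.5+43 − 3φ)·0.5 = 38
φ = (110.6 − 38/0.5) / 3 = 11.53 mm/h.

φ ≈ 11.53 mm/h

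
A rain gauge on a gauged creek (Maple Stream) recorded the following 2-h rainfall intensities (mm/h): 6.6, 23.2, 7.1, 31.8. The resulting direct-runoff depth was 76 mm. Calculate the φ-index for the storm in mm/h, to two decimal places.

φ ≈ 8.50 mm/h

Only the 2 blocks with intensity above φ contribute runoff: 23.2, 31.8 mm/h.
Σ(I−φ)·Δt = d  ⇒  (23.2+31.8 − 2φ)·2 = 76
φ = (55.00 − 76/2) / 2 = 8.50 mm/h.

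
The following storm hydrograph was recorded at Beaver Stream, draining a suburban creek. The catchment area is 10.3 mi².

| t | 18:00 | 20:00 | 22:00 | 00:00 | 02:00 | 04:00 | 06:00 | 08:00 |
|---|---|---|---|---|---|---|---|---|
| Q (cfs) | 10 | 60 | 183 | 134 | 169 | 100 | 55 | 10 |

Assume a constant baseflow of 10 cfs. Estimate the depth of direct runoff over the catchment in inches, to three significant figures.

Direct runoff: 0.0, 50.0, 173.0, 124.0, 159.0, 90.0, 45.0, 0.0 cfs; ΣQ_DR = 641.0 cfs.
V = ΣQ_DR · Δt = 641.0 × 7200 s = 4.615 × 10^6 ft³.
Over A = 10.3 mi², depth = V / A = 0.193 in.

d ≈ 0.193 in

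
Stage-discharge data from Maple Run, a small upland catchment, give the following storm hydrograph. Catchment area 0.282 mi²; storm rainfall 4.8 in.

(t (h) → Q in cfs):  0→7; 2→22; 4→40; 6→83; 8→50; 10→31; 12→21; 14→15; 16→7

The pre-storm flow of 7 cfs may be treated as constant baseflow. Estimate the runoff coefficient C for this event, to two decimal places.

ΣQ_DR = 213.0 cfs; V = ΣQ_DR·Δt = 1.534 × 10^6 ft³.
Runoff depth d = V / A = 2.341 in.
C = d / P = 2.341 / 4.8 = 0.49.

C ≈ 0.49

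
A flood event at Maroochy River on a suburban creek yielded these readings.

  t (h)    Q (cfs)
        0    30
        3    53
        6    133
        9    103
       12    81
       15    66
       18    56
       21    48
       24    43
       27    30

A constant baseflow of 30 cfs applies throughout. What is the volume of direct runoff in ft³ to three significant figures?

Direct-runoff ordinates (Q − Q_b): 0.0, 23.0, 103.0, 73.0, 51.0, 36.0, 26.0, 18.0, 13.0, 0.0 cfs.
ΣQ_DR = 343.0 cfs.
With Δt = 3 h = 10800 s, V = ΣQ_DR · Δt = 343.0 × 10800 = 3.70 × 10^6 ft³.

V ≈ 3.70 × 10^6 ft³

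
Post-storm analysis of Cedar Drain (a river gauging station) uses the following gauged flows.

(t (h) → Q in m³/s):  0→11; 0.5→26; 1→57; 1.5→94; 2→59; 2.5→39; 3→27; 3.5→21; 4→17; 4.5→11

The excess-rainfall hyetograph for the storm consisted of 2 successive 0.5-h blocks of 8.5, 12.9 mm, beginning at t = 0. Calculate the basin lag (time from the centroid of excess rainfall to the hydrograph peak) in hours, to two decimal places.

Centroid of excess rainfall: t_c = Σ P_i·t̄_i / ΣP_i = 0.5514 h (block centres at 0.25, 0.75 h).
Hydrograph peak occurs at t = 1.5 h, so basin lag t_L = 1.5 − 0.5514 = 0.95 h.

t_L ≈ 0.95 h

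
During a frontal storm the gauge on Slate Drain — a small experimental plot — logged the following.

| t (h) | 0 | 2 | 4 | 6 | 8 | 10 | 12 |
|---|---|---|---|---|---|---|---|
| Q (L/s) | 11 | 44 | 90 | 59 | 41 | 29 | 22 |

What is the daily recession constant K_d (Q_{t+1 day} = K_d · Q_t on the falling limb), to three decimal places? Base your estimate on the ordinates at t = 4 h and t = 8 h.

Between t = 4 h and t = 8 h the flow falls from 90 to 41 L/s over 2×2 h = 4 h.
Per-interval ratio K = (41/90)^(1/2) = 0.6749; K_d = K^(24/2) = 0.009.

K_d ≈ 0.009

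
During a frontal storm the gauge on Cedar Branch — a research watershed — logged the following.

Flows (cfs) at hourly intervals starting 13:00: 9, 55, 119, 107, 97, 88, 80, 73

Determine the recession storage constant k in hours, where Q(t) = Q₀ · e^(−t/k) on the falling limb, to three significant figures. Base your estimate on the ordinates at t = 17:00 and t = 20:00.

On the falling limb, Q drops from 97 to 73 cfs between t = 17:00 and t = 20:00 (Δt = 3 h).
k = −Δt / ln(Q₂/Q₁) = −3 / ln(73/97) = 10.6 h.

k ≈ 10.6 h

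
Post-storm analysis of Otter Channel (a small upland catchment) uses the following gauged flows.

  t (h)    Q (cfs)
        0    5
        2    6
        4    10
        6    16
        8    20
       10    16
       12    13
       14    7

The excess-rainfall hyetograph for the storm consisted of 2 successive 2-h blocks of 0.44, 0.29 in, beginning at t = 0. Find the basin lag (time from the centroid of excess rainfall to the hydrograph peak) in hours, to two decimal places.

t_L ≈ 6.21 h

Centroid of excess rainfall: t_c = Σ P_i·t̄_i / ΣP_i = 1.7945 h (block centres at 1, 3 h).
Hydrograph peak occurs at t = 8 h, so basin lag t_L = 8 − 1.7945 = 6.21 h.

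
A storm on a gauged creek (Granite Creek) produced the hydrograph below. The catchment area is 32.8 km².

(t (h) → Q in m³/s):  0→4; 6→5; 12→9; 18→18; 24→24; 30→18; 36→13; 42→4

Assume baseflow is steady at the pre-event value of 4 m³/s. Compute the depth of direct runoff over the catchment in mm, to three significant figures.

Direct runoff: 0.0, 1.0, 5.0, 14.0, 20.0, 14.0, 9.0, 0.0 m³/s; ΣQ_DR = 63.00 m³/s.
V = ΣQ_DR · Δt = 63.00 × 21600 s = 1.361 × 10^6 m³.
Over A = 32.8 km², depth = V / A = 41.5 mm.

d ≈ 41.5 mm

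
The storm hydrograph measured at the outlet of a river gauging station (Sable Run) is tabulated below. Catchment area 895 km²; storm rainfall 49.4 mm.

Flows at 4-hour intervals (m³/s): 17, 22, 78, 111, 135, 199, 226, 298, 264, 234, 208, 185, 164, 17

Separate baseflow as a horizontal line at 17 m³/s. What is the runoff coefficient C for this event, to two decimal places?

C ≈ 0.63

ΣQ_DR = 1920 m³/s; V = ΣQ_DR·Δt = 2.765 × 10^7 m³.
Runoff depth d = V / A = 30.89 mm.
C = d / P = 30.89 / 49.4 = 0.63.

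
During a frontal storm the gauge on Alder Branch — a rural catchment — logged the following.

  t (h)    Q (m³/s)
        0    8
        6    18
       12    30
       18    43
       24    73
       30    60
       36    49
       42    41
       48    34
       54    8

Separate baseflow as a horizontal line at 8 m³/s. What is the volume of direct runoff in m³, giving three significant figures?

V ≈ 6.13 × 10^6 m³

Direct-runoff ordinates (Q − Q_b): 0.0, 10.0, 22.0, 35.0, 65.0, 52.0, 41.0, 33.0, 26.0, 0.0 m³/s.
ΣQ_DR = 284.0 m³/s.
With Δt = 6 h = 21600 s, V = ΣQ_DR · Δt = 284.0 × 21600 = 6.13 × 10^6 m³.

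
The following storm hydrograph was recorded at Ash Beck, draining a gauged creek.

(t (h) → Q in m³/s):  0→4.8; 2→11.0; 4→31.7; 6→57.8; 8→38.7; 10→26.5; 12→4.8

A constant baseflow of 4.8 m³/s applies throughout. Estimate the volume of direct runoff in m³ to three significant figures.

Direct-runoff ordinates (Q − Q_b): 0.0, 6.2, 26.9, 53.0, 33.9, 21.7, 0.0 m³/s.
ΣQ_DR = 141.7 m³/s.
With Δt = 2 h = 7200 s, V = ΣQ_DR · Δt = 141.7 × 7200 = 1.02 × 10^6 m³.

V ≈ 1.02 × 10^6 m³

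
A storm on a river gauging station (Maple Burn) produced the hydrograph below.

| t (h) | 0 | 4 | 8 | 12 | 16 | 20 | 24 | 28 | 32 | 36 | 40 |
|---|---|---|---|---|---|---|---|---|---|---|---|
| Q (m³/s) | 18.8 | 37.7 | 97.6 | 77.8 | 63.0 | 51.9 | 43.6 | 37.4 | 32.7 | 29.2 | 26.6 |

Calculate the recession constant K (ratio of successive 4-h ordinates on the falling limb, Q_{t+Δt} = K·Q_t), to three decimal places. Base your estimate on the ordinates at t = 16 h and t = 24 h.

Using the recession-limb readings at t = 16 h and t = 24 h: Q falls from 63.0 to 43.6 m³/s over 2 intervals.
K = (Q₂/Q₁)^(1/2) = (43.6/63.0)^(1/2) = 0.832.

K ≈ 0.832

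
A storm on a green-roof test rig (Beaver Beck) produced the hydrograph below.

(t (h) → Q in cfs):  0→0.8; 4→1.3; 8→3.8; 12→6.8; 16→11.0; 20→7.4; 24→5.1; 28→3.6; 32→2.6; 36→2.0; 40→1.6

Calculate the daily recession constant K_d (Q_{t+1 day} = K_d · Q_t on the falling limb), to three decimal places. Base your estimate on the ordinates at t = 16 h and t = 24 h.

K_d ≈ 0.100

Between t = 16 h and t = 24 h the flow falls from 11.0 to 5.1 cfs over 2×4 h = 8 h.
Per-interval ratio K = (5.1/11.0)^(1/2) = 0.6809; K_d = K^(24/4) = 0.100.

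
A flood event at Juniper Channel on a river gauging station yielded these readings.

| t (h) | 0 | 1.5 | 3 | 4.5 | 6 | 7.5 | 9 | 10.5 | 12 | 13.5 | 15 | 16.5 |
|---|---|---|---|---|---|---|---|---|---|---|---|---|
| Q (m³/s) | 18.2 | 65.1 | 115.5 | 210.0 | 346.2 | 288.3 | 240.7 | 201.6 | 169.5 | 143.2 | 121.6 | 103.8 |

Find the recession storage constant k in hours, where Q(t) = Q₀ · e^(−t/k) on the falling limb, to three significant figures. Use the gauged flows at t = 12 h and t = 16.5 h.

On the falling limb, Q drops from 169.5 to 103.8 m³/s between t = 12 h and t = 16.5 h (Δt = 4.5 h).
k = −Δt / ln(Q₂/Q₁) = −4.5 / ln(103.8/169.5) = 9.18 h.

k ≈ 9.18 h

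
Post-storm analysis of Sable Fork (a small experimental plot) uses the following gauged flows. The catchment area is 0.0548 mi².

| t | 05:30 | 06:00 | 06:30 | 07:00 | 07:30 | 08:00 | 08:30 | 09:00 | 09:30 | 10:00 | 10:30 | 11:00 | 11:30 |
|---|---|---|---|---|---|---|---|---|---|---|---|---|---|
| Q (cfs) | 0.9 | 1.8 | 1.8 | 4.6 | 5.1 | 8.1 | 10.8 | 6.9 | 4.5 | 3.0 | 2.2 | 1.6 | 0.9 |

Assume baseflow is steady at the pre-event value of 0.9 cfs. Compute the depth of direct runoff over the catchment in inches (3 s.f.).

d ≈ 0.573 in

Direct runoff: 0.0, 0.9, 0.9, 3.7, 4.2, 7.2, 9.9, 6.0, 3.6, 2.1, 1.3, 0.7, 0.0 cfs; ΣQ_DR = 40.50 cfs.
V = ΣQ_DR · Δt = 40.50 × 1800 s = 72900 ft³.
Over A = 0.0548 mi², depth = V / A = 0.573 in.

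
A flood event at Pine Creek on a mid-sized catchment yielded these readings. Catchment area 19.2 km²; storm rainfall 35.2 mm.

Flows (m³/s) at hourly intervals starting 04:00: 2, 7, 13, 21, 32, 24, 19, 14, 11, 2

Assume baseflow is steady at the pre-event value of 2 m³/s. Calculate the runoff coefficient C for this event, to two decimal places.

C ≈ 0.67

ΣQ_DR = 125.0 m³/s; V = ΣQ_DR·Δt = 4.500 × 10^5 m³.
Runoff depth d = V / A = 23.44 mm.
C = d / P = 23.44 / 35.2 = 0.67.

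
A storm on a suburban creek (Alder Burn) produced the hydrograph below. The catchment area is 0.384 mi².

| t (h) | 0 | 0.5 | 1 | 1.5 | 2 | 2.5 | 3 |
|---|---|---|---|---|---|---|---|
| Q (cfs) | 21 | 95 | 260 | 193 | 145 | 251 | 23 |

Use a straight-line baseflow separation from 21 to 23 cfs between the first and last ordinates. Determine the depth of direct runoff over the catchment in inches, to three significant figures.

Direct runoff: 0.00, 73.67, 238.33, 171.00, 122.67, 228.33, 0.00 cfs; ΣQ_DR = 834.0 cfs.
V = ΣQ_DR · Δt = 834.0 × 1800 s = 1.501 × 10^6 ft³.
Over A = 0.384 mi², depth = V / A = 1.68 in.

d ≈ 1.68 in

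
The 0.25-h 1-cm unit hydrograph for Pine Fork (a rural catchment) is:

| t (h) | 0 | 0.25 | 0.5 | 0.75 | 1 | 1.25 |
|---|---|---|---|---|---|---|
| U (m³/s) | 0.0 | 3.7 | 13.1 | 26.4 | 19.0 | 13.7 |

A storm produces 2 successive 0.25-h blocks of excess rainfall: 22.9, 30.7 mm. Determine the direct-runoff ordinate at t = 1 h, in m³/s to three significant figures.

Q ≈ 125 m³/s

By discrete convolution, Q_j = Σ (P_i / 10 mm) · U_{j−i}.
At t = 1 h (j=4): Q = (22.9/10)·19.0 + (30.7/10)·26.4 = 125 m³/s.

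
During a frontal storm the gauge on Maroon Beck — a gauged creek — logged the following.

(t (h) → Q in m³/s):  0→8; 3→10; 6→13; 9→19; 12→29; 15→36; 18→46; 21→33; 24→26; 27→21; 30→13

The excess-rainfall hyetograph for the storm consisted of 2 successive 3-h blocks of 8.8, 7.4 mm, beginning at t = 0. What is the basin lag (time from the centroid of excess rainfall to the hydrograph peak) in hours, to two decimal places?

Centroid of excess rainfall: t_c = Σ P_i·t̄_i / ΣP_i = 2.8704 h (block centres at 1.5, 4.5 h).
Hydrograph peak occurs at t = 18 h, so basin lag t_L = 18 − 2.8704 = 15.13 h.

t_L ≈ 15.13 h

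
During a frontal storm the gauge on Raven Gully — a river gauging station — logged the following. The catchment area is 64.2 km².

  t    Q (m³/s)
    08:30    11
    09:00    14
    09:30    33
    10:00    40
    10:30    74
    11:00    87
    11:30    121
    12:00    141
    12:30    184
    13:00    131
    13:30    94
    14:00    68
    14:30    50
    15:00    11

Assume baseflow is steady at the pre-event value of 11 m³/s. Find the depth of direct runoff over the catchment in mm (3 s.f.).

d ≈ 25.4 mm

Direct runoff: 0.0, 3.0, 22.0, 29.0, 63.0, 76.0, 110.0, 130.0, 173.0, 120.0, 83.0, 57.0, 39.0, 0.0 m³/s; ΣQ_DR = 905.0 m³/s.
V = ΣQ_DR · Δt = 905.0 × 1800 s = 1.629 × 10^6 m³.
Over A = 64.2 km², depth = V / A = 25.4 mm.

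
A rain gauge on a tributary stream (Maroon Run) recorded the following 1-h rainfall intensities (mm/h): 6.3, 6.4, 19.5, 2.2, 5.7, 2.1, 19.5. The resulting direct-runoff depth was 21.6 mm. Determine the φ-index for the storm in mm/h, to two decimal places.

φ ≈ 8.70 mm/h

Only the 2 blocks with intensity above φ contribute runoff: 19.5, 19.5 mm/h.
Σ(I−φ)·Δt = d  ⇒  (19.5+19.5 − 2φ)·1 = 21.6
φ = (39.00 − 21.6/1) / 2 = 8.70 mm/h.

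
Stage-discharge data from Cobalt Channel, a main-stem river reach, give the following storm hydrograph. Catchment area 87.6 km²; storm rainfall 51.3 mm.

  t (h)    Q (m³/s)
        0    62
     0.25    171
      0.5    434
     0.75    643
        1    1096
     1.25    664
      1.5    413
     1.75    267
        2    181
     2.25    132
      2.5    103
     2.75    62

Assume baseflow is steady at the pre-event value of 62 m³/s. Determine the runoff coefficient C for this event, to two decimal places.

C ≈ 0.70

ΣQ_DR = 3484 m³/s; V = ΣQ_DR·Δt = 3.136 × 10^6 m³.
Runoff depth d = V / A = 35.79 mm.
C = d / P = 35.79 / 51.3 = 0.70.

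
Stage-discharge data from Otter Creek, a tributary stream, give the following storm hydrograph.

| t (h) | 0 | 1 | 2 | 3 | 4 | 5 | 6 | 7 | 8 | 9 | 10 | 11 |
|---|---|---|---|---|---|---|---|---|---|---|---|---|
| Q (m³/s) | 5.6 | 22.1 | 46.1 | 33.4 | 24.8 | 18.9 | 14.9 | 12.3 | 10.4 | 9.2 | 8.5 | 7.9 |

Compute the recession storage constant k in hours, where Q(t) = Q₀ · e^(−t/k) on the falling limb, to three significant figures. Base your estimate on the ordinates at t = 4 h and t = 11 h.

On the falling limb, Q drops from 24.8 to 7.9 m³/s between t = 4 h and t = 11 h (Δt = 7 h).
k = −Δt / ln(Q₂/Q₁) = −7 / ln(7.9/24.8) = 6.12 h.

k ≈ 6.12 h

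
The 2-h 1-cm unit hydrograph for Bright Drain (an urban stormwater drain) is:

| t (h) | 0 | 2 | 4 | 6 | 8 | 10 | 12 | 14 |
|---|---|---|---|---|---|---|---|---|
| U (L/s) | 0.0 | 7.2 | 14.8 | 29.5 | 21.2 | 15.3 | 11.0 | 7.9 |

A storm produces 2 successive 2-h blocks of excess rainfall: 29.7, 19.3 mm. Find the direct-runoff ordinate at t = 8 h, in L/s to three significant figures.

By discrete convolution, Q_j = Σ (P_i / 10 mm) · U_{j−i}.
At t = 8 h (j=4): Q = (29.7/10)·21.2 + (19.3/10)·29.5 = 120 L/s.

Q ≈ 120 L/s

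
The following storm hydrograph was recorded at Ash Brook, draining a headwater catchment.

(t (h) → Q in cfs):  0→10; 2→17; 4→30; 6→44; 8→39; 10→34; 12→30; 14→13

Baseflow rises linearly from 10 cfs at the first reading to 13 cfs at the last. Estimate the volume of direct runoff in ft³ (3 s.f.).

Direct-runoff ordinates (Q − Q_b): 0.00, 6.57, 19.14, 32.71, 27.29, 21.86, 17.43, 0.00 cfs.
ΣQ_DR = 125.0 cfs.
With Δt = 2 h = 7200 s, V = ΣQ_DR · Δt = 125.0 × 7200 = 9.00 × 10^5 ft³.

V ≈ 9.00 × 10^5 ft³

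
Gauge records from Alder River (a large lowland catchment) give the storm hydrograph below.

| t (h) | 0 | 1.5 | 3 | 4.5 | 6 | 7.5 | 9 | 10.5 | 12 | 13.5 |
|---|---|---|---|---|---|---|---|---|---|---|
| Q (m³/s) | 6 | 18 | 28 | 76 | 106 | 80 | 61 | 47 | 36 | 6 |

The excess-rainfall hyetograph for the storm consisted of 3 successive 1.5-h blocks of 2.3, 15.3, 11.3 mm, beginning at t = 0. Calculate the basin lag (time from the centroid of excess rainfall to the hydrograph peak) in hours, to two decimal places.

Centroid of excess rainfall: t_c = Σ P_i·t̄_i / ΣP_i = 2.7171 h (block centres at 0.75, 2.25, 3.75 h).
Hydrograph peak occurs at t = 6 h, so basin lag t_L = 6 − 2.7171 = 3.28 h.

t_L ≈ 3.28 h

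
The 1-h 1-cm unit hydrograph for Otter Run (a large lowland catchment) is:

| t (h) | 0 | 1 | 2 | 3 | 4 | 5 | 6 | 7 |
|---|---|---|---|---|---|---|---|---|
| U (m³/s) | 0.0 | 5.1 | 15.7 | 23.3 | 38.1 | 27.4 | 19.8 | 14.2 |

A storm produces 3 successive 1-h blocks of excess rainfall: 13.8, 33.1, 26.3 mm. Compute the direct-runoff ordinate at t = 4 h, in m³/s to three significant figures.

Q ≈ 171 m³/s

By discrete convolution, Q_j = Σ (P_i / 10 mm) · U_{j−i}.
At t = 4 h (j=4): Q = (13.8/10)·38.1 + (33.1/10)·23.3 + (26.3/10)·15.7 = 171 m³/s.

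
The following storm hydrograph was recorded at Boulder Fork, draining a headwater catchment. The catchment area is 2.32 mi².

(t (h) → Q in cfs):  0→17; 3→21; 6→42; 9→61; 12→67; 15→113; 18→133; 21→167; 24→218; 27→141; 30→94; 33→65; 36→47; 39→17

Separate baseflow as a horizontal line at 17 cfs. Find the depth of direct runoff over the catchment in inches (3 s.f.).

d ≈ 1.93 in

Direct runoff: 0.0, 4.0, 25.0, 44.0, 50.0, 96.0, 116.0, 150.0, 201.0, 124.0, 77.0, 48.0, 30.0, 0.0 cfs; ΣQ_DR = 965.0 cfs.
V = ΣQ_DR · Δt = 965.0 × 10800 s = 1.042 × 10^7 ft³.
Over A = 2.32 mi², depth = V / A = 1.93 in.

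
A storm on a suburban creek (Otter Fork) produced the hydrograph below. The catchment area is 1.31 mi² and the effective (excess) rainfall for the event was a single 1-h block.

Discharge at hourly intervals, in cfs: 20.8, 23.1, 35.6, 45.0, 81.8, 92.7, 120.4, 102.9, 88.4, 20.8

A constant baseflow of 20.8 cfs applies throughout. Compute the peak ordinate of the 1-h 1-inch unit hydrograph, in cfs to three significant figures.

Direct runoff: 0.0, 2.3, 14.8, 24.2, 61.0, 71.9, 99.6, 82.1, 67.6, 0.0 cfs; ΣQ_DR = 423.5 cfs, peak = 99.6 cfs.
Runoff depth d = ΣQ_DR·Δt / A = 423.5 × 3600 / (1.31 mi²) = 0.5010 in.
The 1-inch UH is the DRH scaled by (1 in)/d, so U_p = 99.6 × 1/0.5010 = 199 cfs.

U_p ≈ 199 cfs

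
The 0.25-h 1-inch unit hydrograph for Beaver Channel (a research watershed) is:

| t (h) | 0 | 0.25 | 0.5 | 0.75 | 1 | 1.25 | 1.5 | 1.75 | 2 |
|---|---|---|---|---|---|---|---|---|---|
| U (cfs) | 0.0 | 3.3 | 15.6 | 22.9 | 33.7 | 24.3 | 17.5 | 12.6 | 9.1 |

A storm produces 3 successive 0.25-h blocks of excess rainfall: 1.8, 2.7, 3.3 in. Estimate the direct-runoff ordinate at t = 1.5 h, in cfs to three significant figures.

Q ≈ 208 cfs

By discrete convolution, Q_j = Σ (P_i / 1 in) · U_{j−i}.
At t = 1.5 h (j=6): Q = (1.8/1)·17.5 + (2.7/1)·24.3 + (3.3/1)·33.7 = 208 cfs.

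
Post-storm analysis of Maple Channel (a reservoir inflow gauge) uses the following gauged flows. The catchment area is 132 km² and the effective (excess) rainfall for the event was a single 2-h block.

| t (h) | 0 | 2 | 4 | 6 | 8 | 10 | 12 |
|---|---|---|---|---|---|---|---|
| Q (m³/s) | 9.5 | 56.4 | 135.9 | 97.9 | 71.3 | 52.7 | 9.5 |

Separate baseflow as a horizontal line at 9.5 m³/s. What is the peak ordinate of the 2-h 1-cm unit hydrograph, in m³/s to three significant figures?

U_p ≈ 63.2 m³/s

Direct runoff: 0.0, 46.9, 126.4, 88.4, 61.8, 43.2, 0.0 m³/s; ΣQ_DR = 366.7 m³/s, peak = 126.4 m³/s.
Runoff depth d = ΣQ_DR·Δt / A = 366.7 × 7200 / (132 km²) = 20.00 mm.
The 1-cm UH is the DRH scaled by (10 mm)/d, so U_p = 126.4 × 10/20.00 = 63.2 m³/s.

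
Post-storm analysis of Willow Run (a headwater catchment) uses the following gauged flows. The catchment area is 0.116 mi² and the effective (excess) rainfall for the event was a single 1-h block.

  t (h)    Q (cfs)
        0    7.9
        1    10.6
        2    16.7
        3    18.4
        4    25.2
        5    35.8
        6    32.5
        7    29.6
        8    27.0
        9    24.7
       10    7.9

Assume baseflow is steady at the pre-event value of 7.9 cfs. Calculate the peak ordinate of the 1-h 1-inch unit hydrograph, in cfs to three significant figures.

Direct runoff: 0.0, 2.7, 8.8, 10.5, 17.3, 27.9, 24.6, 21.7, 19.1, 16.8, 0.0 cfs; ΣQ_DR = 149.4 cfs, peak = 27.9 cfs.
Runoff depth d = ΣQ_DR·Δt / A = 149.4 × 3600 / (0.116 mi²) = 1.996 in.
The 1-inch UH is the DRH scaled by (1 in)/d, so U_p = 27.9 × 1/1.996 = 14.0 cfs.

U_p ≈ 14.0 cfs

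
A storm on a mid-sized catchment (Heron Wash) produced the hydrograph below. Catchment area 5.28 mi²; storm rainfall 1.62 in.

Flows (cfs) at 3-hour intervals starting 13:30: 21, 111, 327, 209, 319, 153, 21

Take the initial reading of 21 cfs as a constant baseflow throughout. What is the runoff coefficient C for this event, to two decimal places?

C ≈ 0.55

ΣQ_DR = 1014 cfs; V = ΣQ_DR·Δt = 1.095 × 10^7 ft³.
Runoff depth d = V / A = 0.8928 in.
C = d / P = 0.8928 / 1.62 = 0.55.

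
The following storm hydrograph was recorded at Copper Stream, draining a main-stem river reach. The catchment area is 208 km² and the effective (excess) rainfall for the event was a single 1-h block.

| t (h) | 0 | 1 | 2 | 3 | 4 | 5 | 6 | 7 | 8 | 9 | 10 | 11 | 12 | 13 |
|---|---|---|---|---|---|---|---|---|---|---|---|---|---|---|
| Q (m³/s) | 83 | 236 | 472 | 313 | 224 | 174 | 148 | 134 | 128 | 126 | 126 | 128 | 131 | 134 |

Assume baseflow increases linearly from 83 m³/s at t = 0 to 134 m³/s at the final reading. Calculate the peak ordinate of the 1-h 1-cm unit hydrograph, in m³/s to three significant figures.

Direct runoff: 0.00, 149.08, 381.15, 218.23, 125.31, 71.38, 41.46, 23.54, 13.62, 7.69, 3.77, 1.85, 0.92, 0.00 m³/s; ΣQ_DR = 1038 m³/s, peak = 381.15 m³/s.
Runoff depth d = ΣQ_DR·Δt / A = 1038 × 3600 / (208 km²) = 17.97 mm.
The 1-cm UH is the DRH scaled by (10 mm)/d, so U_p = 381.15 × 10/17.97 = 212 m³/s.

U_p ≈ 212 m³/s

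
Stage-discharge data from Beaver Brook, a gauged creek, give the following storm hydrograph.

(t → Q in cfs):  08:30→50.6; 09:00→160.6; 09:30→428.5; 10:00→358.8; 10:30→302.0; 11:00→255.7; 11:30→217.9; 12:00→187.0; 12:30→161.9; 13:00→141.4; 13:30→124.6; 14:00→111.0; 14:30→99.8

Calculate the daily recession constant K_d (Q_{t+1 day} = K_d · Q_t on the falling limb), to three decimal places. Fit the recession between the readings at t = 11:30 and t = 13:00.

K_d ≈ 0.001

Between t = 11:30 and t = 13:00 the flow falls from 217.9 to 141.4 cfs over 3×0.5 h = 1.5 h.
Per-interval ratio K = (141.4/217.9)^(1/3) = 0.8658; K_d = K^(24/0.5) = 0.001.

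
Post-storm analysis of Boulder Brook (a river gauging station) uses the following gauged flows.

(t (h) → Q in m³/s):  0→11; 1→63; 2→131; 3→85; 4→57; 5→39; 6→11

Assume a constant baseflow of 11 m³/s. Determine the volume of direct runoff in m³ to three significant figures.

Direct-runoff ordinates (Q − Q_b): 0.0, 52.0, 120.0, 74.0, 46.0, 28.0, 0.0 m³/s.
ΣQ_DR = 320.0 m³/s.
With Δt = 1 h = 3600 s, V = ΣQ_DR · Δt = 320.0 × 3600 = 1.15 × 10^6 m³.

V ≈ 1.15 × 10^6 m³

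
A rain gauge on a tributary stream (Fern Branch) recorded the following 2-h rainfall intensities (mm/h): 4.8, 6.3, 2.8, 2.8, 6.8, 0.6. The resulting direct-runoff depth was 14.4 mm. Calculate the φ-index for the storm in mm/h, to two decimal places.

φ ≈ 3.57 mm/h

Only the 3 blocks with intensity above φ contribute runoff: 4.8, 6.3, 6.8 mm/h.
Σ(I−φ)·Δt = d  ⇒  (4.8+6.3+6.8 − 3φ)·2 = 14.4
φ = (17.90 − 14.4/2) / 3 = 3.57 mm/h.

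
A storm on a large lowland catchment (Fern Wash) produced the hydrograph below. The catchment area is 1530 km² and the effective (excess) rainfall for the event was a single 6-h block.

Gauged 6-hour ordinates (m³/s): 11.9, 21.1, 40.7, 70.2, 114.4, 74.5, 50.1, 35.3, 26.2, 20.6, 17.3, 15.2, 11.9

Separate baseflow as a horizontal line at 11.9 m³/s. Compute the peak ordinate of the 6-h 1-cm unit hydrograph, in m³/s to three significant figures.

Direct runoff: 0.0, 9.2, 28.8, 58.3, 102.5, 62.6, 38.2, 23.4, 14.3, 8.7, 5.4, 3.3, 0.0 m³/s; ΣQ_DR = 354.7 m³/s, peak = 102.5 m³/s.
Runoff depth d = ΣQ_DR·Δt / A = 354.7 × 21600 / (1530 km²) = 5.008 mm.
The 1-cm UH is the DRH scaled by (10 mm)/d, so U_p = 102.5 × 10/5.008 = 205 m³/s.

U_p ≈ 205 m³/s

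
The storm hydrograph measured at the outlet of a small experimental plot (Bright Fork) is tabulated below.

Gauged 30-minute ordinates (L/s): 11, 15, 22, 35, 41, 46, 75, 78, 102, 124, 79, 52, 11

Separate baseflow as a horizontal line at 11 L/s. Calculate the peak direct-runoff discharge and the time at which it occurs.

Q_p = 113.0 L/s at t = 4.5 h

Subtracting baseflow gives direct-runoff ordinates: 0.0, 4.0, 11.0, 24.0, 30.0, 35.0, 64.0, 67.0, 91.0, 113.0, 68.0, 41.0, 0.0 L/s.
The maximum is 113.0 L/s, occurring at the reading for t = 4.5 h.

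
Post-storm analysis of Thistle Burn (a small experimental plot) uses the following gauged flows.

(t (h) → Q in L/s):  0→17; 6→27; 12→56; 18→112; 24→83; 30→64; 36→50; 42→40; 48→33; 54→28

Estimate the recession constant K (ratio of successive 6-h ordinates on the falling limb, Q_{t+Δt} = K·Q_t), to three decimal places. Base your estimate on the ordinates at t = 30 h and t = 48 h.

Using the recession-limb readings at t = 30 h and t = 48 h: Q falls from 64 to 33 L/s over 3 intervals.
K = (Q₂/Q₁)^(1/3) = (33/64)^(1/3) = 0.802.

K ≈ 0.802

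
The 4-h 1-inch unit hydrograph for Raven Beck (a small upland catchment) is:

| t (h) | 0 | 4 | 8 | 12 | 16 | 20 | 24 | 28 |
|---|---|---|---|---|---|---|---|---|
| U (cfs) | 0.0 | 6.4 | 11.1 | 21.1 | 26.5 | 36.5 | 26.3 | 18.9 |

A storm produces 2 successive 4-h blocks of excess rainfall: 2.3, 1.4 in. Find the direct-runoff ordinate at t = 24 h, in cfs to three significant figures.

By discrete convolution, Q_j = Σ (P_i / 1 in) · U_{j−i}.
At t = 24 h (j=6): Q = (2.3/1)·26.3 + (1.4/1)·36.5 = 112 cfs.

Q ≈ 112 cfs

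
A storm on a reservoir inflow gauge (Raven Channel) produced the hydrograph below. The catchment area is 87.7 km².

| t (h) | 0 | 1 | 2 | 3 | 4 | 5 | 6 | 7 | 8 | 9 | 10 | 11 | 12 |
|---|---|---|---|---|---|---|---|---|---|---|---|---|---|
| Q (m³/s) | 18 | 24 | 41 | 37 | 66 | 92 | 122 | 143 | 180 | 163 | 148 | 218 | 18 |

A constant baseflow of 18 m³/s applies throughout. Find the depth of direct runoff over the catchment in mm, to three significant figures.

Direct runoff: 0.0, 6.0, 23.0, 19.0, 48.0, 74.0, 104.0, 125.0, 162.0, 145.0, 130.0, 200.0, 0.0 m³/s; ΣQ_DR = 1036 m³/s.
V = ΣQ_DR · Δt = 1036 × 3600 s = 3.730 × 10^6 m³.
Over A = 87.7 km², depth = V / A = 42.5 mm.

d ≈ 42.5 mm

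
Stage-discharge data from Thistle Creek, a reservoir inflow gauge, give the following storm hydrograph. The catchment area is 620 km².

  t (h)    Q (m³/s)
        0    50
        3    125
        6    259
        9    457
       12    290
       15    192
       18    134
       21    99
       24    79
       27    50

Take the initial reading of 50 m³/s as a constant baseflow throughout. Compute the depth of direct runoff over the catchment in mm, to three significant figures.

d ≈ 21.5 mm

Direct runoff: 0.0, 75.0, 209.0, 407.0, 240.0, 142.0, 84.0, 49.0, 29.0, 0.0 m³/s; ΣQ_DR = 1235 m³/s.
V = ΣQ_DR · Δt = 1235 × 10800 s = 1.334 × 10^7 m³.
Over A = 620 km², depth = V / A = 21.5 mm.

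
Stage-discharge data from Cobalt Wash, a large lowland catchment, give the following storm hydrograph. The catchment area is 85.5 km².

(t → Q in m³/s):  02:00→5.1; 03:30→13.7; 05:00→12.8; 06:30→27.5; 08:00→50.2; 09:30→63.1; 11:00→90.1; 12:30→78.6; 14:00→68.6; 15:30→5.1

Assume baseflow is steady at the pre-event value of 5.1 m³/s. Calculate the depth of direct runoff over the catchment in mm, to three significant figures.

d ≈ 23.0 mm

Direct runoff: 0.0, 8.6, 7.7, 22.4, 45.1, 58.0, 85.0, 73.5, 63.5, 0.0 m³/s; ΣQ_DR = 363.8 m³/s.
V = ΣQ_DR · Δt = 363.8 × 5400 s = 1.965 × 10^6 m³.
Over A = 85.5 km², depth = V / A = 23.0 mm.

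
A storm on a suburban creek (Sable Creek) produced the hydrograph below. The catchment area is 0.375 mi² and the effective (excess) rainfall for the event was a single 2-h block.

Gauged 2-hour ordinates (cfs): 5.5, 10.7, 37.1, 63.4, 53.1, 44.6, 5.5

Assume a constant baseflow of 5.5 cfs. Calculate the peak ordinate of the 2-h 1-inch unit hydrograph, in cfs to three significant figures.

U_p ≈ 38.6 cfs

Direct runoff: 0.0, 5.2, 31.6, 57.9, 47.6, 39.1, 0.0 cfs; ΣQ_DR = 181.4 cfs, peak = 57.9 cfs.
Runoff depth d = ΣQ_DR·Δt / A = 181.4 × 7200 / (0.375 mi²) = 1.499 in.
The 1-inch UH is the DRH scaled by (1 in)/d, so U_p = 57.9 × 1/1.499 = 38.6 cfs.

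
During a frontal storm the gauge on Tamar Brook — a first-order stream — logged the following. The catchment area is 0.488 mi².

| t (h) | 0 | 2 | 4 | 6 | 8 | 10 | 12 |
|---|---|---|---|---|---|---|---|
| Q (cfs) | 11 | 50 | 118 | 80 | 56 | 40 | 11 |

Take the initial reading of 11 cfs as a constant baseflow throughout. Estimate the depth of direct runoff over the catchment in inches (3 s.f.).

d ≈ 1.84 in

Direct runoff: 0.0, 39.0, 107.0, 69.0, 45.0, 29.0, 0.0 cfs; ΣQ_DR = 289.0 cfs.
V = ΣQ_DR · Δt = 289.0 × 7200 s = 2.081 × 10^6 ft³.
Over A = 0.488 mi², depth = V / A = 1.84 in.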